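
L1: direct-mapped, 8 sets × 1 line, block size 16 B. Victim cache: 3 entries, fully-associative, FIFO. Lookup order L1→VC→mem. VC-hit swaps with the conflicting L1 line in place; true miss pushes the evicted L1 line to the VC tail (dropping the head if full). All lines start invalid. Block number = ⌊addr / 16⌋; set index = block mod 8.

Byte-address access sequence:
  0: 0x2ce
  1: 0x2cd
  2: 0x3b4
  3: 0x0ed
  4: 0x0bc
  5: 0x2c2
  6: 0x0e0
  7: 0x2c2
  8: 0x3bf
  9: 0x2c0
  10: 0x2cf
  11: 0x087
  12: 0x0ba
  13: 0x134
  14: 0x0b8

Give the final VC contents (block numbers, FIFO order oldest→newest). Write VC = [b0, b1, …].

0: 0x2ce (blk 44, set 4) → MISS  vc=[]
1: 0x2cd (blk 44, set 4) → L1-HIT  vc=[]
2: 0x3b4 (blk 59, set 3) → MISS  vc=[]
3: 0xed (blk 14, set 6) → MISS  vc=[]
4: 0xbc (blk 11, set 3) → MISS  vc=[59]
5: 0x2c2 (blk 44, set 4) → L1-HIT  vc=[59]
6: 0xe0 (blk 14, set 6) → L1-HIT  vc=[59]
7: 0x2c2 (blk 44, set 4) → L1-HIT  vc=[59]
8: 0x3bf (blk 59, set 3) → VC-HIT  vc=[11]
9: 0x2c0 (blk 44, set 4) → L1-HIT  vc=[11]
10: 0x2cf (blk 44, set 4) → L1-HIT  vc=[11]
11: 0x87 (blk 8, set 0) → MISS  vc=[11]
12: 0xba (blk 11, set 3) → VC-HIT  vc=[59]
13: 0x134 (blk 19, set 3) → MISS  vc=[59, 11]
14: 0xb8 (blk 11, set 3) → VC-HIT  vc=[59, 19]

VC = [59, 19]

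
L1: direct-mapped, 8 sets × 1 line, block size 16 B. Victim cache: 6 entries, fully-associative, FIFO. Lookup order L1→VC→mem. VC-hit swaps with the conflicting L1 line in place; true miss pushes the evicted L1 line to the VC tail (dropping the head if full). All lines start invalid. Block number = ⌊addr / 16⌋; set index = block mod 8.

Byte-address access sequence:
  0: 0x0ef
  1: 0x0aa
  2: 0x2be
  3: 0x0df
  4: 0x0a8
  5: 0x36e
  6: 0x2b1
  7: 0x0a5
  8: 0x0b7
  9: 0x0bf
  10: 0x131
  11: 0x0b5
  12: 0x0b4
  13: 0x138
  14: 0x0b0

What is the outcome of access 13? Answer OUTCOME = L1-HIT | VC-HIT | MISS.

  [0] addr=0xef blk=14 s=6: MISS | VC []
  [1] addr=0xaa blk=10 s=2: MISS | VC []
  [2] addr=0x2be blk=43 s=3: MISS | VC []
  [3] addr=0xdf blk=13 s=5: MISS | VC []
  [4] addr=0xa8 blk=10 s=2: L1-HIT | VC []
  [5] addr=0x36e blk=54 s=6: MISS | VC [14]
  [6] addr=0x2b1 blk=43 s=3: L1-HIT | VC [14]
  [7] addr=0xa5 blk=10 s=2: L1-HIT | VC [14]
  [8] addr=0xb7 blk=11 s=3: MISS | VC [14, 43]
  [9] addr=0xbf blk=11 s=3: L1-HIT | VC [14, 43]
  [10] addr=0x131 blk=19 s=3: MISS | VC [14, 43, 11]
  [11] addr=0xb5 blk=11 s=3: VC-HIT | VC [14, 43, 19]
  [12] addr=0xb4 blk=11 s=3: L1-HIT | VC [14, 43, 19]
  [13] addr=0x138 blk=19 s=3: VC-HIT | VC [14, 43, 11]
  [14] addr=0xb0 blk=11 s=3: VC-HIT | VC [14, 43, 19]

OUTCOME = VC-HIT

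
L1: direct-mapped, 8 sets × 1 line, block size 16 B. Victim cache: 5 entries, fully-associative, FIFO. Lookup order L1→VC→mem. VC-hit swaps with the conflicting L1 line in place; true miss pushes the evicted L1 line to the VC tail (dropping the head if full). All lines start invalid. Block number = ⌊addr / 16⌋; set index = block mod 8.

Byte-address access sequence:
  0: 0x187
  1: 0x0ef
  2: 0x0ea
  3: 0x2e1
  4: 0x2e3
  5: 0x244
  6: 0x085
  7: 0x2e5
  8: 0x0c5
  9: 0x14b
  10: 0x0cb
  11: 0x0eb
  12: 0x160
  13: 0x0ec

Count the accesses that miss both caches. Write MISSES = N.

#0 0x187→b24/s0 MISS; vc=[]
#1 0xef→b14/s6 MISS; vc=[]
#2 0xea→b14/s6 L1-HIT; vc=[]
#3 0x2e1→b46/s6 MISS; vc=[14]
#4 0x2e3→b46/s6 L1-HIT; vc=[14]
#5 0x244→b36/s4 MISS; vc=[14]
#6 0x85→b8/s0 MISS; vc=[14,24]
#7 0x2e5→b46/s6 L1-HIT; vc=[14,24]
#8 0xc5→b12/s4 MISS; vc=[14,24,36]
#9 0x14b→b20/s4 MISS; vc=[14,24,36,12]
#10 0xcb→b12/s4 VC-HIT; vc=[14,24,36,20]
#11 0xeb→b14/s6 VC-HIT; vc=[46,24,36,20]
#12 0x160→b22/s6 MISS; vc=[46,24,36,20,14]
#13 0xec→b14/s6 VC-HIT; vc=[46,24,36,20,22]

MISSES = 8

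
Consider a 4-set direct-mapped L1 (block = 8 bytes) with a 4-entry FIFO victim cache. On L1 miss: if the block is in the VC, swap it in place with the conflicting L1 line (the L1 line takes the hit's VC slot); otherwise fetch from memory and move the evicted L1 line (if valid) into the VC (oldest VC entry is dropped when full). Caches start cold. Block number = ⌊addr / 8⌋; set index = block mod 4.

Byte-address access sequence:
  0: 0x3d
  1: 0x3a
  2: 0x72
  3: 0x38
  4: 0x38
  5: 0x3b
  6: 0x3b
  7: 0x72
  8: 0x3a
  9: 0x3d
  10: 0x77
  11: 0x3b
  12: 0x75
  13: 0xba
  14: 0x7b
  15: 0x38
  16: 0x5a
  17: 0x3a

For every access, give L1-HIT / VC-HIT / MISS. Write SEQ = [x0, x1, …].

0: 0x3d (blk 7, set 3) → MISS  vc=[]
1: 0x3a (blk 7, set 3) → L1-HIT  vc=[]
2: 0x72 (blk 14, set 2) → MISS  vc=[]
3: 0x38 (blk 7, set 3) → L1-HIT  vc=[]
4: 0x38 (blk 7, set 3) → L1-HIT  vc=[]
5: 0x3b (blk 7, set 3) → L1-HIT  vc=[]
6: 0x3b (blk 7, set 3) → L1-HIT  vc=[]
7: 0x72 (blk 14, set 2) → L1-HIT  vc=[]
8: 0x3a (blk 7, set 3) → L1-HIT  vc=[]
9: 0x3d (blk 7, set 3) → L1-HIT  vc=[]
10: 0x77 (blk 14, set 2) → L1-HIT  vc=[]
11: 0x3b (blk 7, set 3) → L1-HIT  vc=[]
12: 0x75 (blk 14, set 2) → L1-HIT  vc=[]
13: 0xba (blk 23, set 3) → MISS  vc=[7]
14: 0x7b (blk 15, set 3) → MISS  vc=[7, 23]
15: 0x38 (blk 7, set 3) → VC-HIT  vc=[15, 23]
16: 0x5a (blk 11, set 3) → MISS  vc=[15, 23, 7]
17: 0x3a (blk 7, set 3) → VC-HIT  vc=[15, 23, 11]

SEQ = [MISS, L1-HIT, MISS, L1-HIT, L1-HIT, L1-HIT, L1-HIT, L1-HIT, L1-HIT, L1-HIT, L1-HIT, L1-HIT, L1-HIT, MISS, MISS, VC-HIT, MISS, VC-HIT]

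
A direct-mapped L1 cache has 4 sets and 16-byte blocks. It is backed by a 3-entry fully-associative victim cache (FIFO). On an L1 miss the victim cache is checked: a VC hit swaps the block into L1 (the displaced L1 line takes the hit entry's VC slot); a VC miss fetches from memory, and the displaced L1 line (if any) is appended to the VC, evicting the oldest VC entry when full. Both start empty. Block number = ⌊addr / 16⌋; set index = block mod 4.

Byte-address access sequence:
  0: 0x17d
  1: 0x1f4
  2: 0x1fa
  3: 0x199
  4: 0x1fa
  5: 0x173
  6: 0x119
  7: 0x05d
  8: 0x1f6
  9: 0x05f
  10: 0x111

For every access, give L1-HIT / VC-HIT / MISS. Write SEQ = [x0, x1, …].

SEQ = [MISS, MISS, L1-HIT, MISS, L1-HIT, VC-HIT, MISS, MISS, VC-HIT, L1-HIT, VC-HIT]

#0 0x17d→b23/s3 MISS; vc=[]
#1 0x1f4→b31/s3 MISS; vc=[23]
#2 0x1fa→b31/s3 L1-HIT; vc=[23]
#3 0x199→b25/s1 MISS; vc=[23]
#4 0x1fa→b31/s3 L1-HIT; vc=[23]
#5 0x173→b23/s3 VC-HIT; vc=[31]
#6 0x119→b17/s1 MISS; vc=[31,25]
#7 0x5d→b5/s1 MISS; vc=[31,25,17]
#8 0x1f6→b31/s3 VC-HIT; vc=[23,25,17]
#9 0x5f→b5/s1 L1-HIT; vc=[23,25,17]
#10 0x111→b17/s1 VC-HIT; vc=[23,25,5]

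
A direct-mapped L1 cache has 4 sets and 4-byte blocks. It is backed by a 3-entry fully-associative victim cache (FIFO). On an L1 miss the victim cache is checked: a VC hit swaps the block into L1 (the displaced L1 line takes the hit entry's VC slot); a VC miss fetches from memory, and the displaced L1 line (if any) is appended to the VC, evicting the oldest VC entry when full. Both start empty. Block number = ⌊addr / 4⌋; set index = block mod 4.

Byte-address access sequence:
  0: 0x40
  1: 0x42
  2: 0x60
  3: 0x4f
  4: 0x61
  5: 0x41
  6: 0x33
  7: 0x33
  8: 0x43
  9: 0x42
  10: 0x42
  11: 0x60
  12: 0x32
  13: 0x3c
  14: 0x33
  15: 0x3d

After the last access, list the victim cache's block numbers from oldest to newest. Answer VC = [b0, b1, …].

  [0] addr=0x40 blk=16 s=0: MISS | VC []
  [1] addr=0x42 blk=16 s=0: L1-HIT | VC []
  [2] addr=0x60 blk=24 s=0: MISS | VC [16]
  [3] addr=0x4f blk=19 s=3: MISS | VC [16]
  [4] addr=0x61 blk=24 s=0: L1-HIT | VC [16]
  [5] addr=0x41 blk=16 s=0: VC-HIT | VC [24]
  [6] addr=0x33 blk=12 s=0: MISS | VC [24, 16]
  [7] addr=0x33 blk=12 s=0: L1-HIT | VC [24, 16]
  [8] addr=0x43 blk=16 s=0: VC-HIT | VC [24, 12]
  [9] addr=0x42 blk=16 s=0: L1-HIT | VC [24, 12]
  [10] addr=0x42 blk=16 s=0: L1-HIT | VC [24, 12]
  [11] addr=0x60 blk=24 s=0: VC-HIT | VC [16, 12]
  [12] addr=0x32 blk=12 s=0: VC-HIT | VC [16, 24]
  [13] addr=0x3c blk=15 s=3: MISS | VC [16, 24, 19]
  [14] addr=0x33 blk=12 s=0: L1-HIT | VC [16, 24, 19]
  [15] addr=0x3d blk=15 s=3: L1-HIT | VC [16, 24, 19]

VC = [16, 24, 19]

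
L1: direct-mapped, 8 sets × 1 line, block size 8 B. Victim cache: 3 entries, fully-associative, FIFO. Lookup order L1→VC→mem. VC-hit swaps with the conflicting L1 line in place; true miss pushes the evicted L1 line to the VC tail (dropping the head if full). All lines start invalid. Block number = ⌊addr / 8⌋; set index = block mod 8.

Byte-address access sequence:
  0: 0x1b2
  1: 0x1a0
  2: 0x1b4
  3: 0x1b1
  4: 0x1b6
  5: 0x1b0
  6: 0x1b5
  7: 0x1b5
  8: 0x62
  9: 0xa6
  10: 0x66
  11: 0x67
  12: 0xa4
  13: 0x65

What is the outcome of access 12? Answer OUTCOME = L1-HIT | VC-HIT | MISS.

0: 0x1b2 (blk 54, set 6) → MISS  vc=[]
1: 0x1a0 (blk 52, set 4) → MISS  vc=[]
2: 0x1b4 (blk 54, set 6) → L1-HIT  vc=[]
3: 0x1b1 (blk 54, set 6) → L1-HIT  vc=[]
4: 0x1b6 (blk 54, set 6) → L1-HIT  vc=[]
5: 0x1b0 (blk 54, set 6) → L1-HIT  vc=[]
6: 0x1b5 (blk 54, set 6) → L1-HIT  vc=[]
7: 0x1b5 (blk 54, set 6) → L1-HIT  vc=[]
8: 0x62 (blk 12, set 4) → MISS  vc=[52]
9: 0xa6 (blk 20, set 4) → MISS  vc=[52, 12]
10: 0x66 (blk 12, set 4) → VC-HIT  vc=[52, 20]
11: 0x67 (blk 12, set 4) → L1-HIT  vc=[52, 20]
12: 0xa4 (blk 20, set 4) → VC-HIT  vc=[52, 12]
13: 0x65 (blk 12, set 4) → VC-HIT  vc=[52, 20]

OUTCOME = VC-HIT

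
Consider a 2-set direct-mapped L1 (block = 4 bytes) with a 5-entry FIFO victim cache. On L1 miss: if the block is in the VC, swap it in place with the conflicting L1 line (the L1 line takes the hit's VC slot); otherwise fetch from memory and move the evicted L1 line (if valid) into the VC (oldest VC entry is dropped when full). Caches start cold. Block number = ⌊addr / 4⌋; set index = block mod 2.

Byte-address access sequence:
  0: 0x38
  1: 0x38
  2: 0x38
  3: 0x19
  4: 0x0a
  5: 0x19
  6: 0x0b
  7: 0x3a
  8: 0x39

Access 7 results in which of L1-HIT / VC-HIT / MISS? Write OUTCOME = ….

OUTCOME = VC-HIT

0: 0x38 (blk 14, set 0) → MISS  vc=[]
1: 0x38 (blk 14, set 0) → L1-HIT  vc=[]
2: 0x38 (blk 14, set 0) → L1-HIT  vc=[]
3: 0x19 (blk 6, set 0) → MISS  vc=[14]
4: 0xa (blk 2, set 0) → MISS  vc=[14, 6]
5: 0x19 (blk 6, set 0) → VC-HIT  vc=[14, 2]
6: 0xb (blk 2, set 0) → VC-HIT  vc=[14, 6]
7: 0x3a (blk 14, set 0) → VC-HIT  vc=[2, 6]
8: 0x39 (blk 14, set 0) → L1-HIT  vc=[2, 6]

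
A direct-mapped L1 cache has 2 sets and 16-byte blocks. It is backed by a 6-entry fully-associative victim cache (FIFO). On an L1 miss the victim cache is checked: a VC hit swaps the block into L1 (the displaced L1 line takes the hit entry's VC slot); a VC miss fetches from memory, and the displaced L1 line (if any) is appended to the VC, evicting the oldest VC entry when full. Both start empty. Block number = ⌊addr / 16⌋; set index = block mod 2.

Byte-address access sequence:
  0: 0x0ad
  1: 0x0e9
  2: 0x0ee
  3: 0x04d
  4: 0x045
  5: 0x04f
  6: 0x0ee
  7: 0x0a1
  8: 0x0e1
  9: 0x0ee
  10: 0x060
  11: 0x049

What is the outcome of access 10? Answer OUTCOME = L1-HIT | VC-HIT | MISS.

OUTCOME = MISS

0: 0xad (blk 10, set 0) → MISS  vc=[]
1: 0xe9 (blk 14, set 0) → MISS  vc=[10]
2: 0xee (blk 14, set 0) → L1-HIT  vc=[10]
3: 0x4d (blk 4, set 0) → MISS  vc=[10, 14]
4: 0x45 (blk 4, set 0) → L1-HIT  vc=[10, 14]
5: 0x4f (blk 4, set 0) → L1-HIT  vc=[10, 14]
6: 0xee (blk 14, set 0) → VC-HIT  vc=[10, 4]
7: 0xa1 (blk 10, set 0) → VC-HIT  vc=[14, 4]
8: 0xe1 (blk 14, set 0) → VC-HIT  vc=[10, 4]
9: 0xee (blk 14, set 0) → L1-HIT  vc=[10, 4]
10: 0x60 (blk 6, set 0) → MISS  vc=[10, 4, 14]
11: 0x49 (blk 4, set 0) → VC-HIT  vc=[10, 6, 14]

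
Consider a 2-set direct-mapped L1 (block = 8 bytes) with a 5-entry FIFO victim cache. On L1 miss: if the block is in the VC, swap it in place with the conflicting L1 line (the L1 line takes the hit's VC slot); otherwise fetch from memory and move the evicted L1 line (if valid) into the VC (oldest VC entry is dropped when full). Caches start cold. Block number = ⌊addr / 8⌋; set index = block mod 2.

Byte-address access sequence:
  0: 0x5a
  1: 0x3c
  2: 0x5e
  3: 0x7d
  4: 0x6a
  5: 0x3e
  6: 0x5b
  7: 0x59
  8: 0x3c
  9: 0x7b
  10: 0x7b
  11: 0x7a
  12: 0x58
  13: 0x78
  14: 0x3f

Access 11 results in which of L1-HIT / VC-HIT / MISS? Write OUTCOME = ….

0: 0x5a (blk 11, set 1) → MISS  vc=[]
1: 0x3c (blk 7, set 1) → MISS  vc=[11]
2: 0x5e (blk 11, set 1) → VC-HIT  vc=[7]
3: 0x7d (blk 15, set 1) → MISS  vc=[7, 11]
4: 0x6a (blk 13, set 1) → MISS  vc=[7, 11, 15]
5: 0x3e (blk 7, set 1) → VC-HIT  vc=[13, 11, 15]
6: 0x5b (blk 11, set 1) → VC-HIT  vc=[13, 7, 15]
7: 0x59 (blk 11, set 1) → L1-HIT  vc=[13, 7, 15]
8: 0x3c (blk 7, set 1) → VC-HIT  vc=[13, 11, 15]
9: 0x7b (blk 15, set 1) → VC-HIT  vc=[13, 11, 7]
10: 0x7b (blk 15, set 1) → L1-HIT  vc=[13, 11, 7]
11: 0x7a (blk 15, set 1) → L1-HIT  vc=[13, 11, 7]
12: 0x58 (blk 11, set 1) → VC-HIT  vc=[13, 15, 7]
13: 0x78 (blk 15, set 1) → VC-HIT  vc=[13, 11, 7]
14: 0x3f (blk 7, set 1) → VC-HIT  vc=[13, 11, 15]

OUTCOME = L1-HIT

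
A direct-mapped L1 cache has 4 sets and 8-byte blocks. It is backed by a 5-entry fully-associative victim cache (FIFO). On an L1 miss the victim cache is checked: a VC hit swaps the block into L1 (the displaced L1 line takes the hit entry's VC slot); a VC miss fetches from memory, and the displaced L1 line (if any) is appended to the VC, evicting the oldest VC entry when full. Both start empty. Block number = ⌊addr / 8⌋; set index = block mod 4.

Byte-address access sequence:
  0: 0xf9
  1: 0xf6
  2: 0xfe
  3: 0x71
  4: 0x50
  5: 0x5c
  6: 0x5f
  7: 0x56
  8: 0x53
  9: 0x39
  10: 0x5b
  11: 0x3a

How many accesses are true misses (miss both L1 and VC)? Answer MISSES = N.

MISSES = 6

0: 0xf9 (blk 31, set 3) → MISS  vc=[]
1: 0xf6 (blk 30, set 2) → MISS  vc=[]
2: 0xfe (blk 31, set 3) → L1-HIT  vc=[]
3: 0x71 (blk 14, set 2) → MISS  vc=[30]
4: 0x50 (blk 10, set 2) → MISS  vc=[30, 14]
5: 0x5c (blk 11, set 3) → MISS  vc=[30, 14, 31]
6: 0x5f (blk 11, set 3) → L1-HIT  vc=[30, 14, 31]
7: 0x56 (blk 10, set 2) → L1-HIT  vc=[30, 14, 31]
8: 0x53 (blk 10, set 2) → L1-HIT  vc=[30, 14, 31]
9: 0x39 (blk 7, set 3) → MISS  vc=[30, 14, 31, 11]
10: 0x5b (blk 11, set 3) → VC-HIT  vc=[30, 14, 31, 7]
11: 0x3a (blk 7, set 3) → VC-HIT  vc=[30, 14, 31, 11]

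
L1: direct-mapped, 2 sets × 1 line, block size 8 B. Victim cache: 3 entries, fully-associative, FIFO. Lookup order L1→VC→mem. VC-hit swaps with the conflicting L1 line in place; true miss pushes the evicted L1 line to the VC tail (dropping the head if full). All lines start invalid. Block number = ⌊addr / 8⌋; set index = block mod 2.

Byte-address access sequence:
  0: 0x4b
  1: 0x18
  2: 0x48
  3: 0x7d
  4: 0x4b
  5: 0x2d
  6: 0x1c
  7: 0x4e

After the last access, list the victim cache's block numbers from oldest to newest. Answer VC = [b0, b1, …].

VC = [5, 15, 3]

0: 0x4b (blk 9, set 1) → MISS  vc=[]
1: 0x18 (blk 3, set 1) → MISS  vc=[9]
2: 0x48 (blk 9, set 1) → VC-HIT  vc=[3]
3: 0x7d (blk 15, set 1) → MISS  vc=[3, 9]
4: 0x4b (blk 9, set 1) → VC-HIT  vc=[3, 15]
5: 0x2d (blk 5, set 1) → MISS  vc=[3, 15, 9]
6: 0x1c (blk 3, set 1) → VC-HIT  vc=[5, 15, 9]
7: 0x4e (blk 9, set 1) → VC-HIT  vc=[5, 15, 3]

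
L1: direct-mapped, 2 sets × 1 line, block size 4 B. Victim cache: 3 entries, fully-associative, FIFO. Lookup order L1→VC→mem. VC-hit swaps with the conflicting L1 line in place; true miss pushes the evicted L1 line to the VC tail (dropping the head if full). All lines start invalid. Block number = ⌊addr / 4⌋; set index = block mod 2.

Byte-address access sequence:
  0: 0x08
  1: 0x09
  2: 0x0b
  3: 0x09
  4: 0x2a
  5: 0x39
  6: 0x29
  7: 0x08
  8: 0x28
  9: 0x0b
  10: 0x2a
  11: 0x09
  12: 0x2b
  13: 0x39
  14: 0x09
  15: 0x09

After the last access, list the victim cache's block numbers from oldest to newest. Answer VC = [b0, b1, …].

VC = [14, 10]

#0 0x8→b2/s0 MISS; vc=[]
#1 0x9→b2/s0 L1-HIT; vc=[]
#2 0xb→b2/s0 L1-HIT; vc=[]
#3 0x9→b2/s0 L1-HIT; vc=[]
#4 0x2a→b10/s0 MISS; vc=[2]
#5 0x39→b14/s0 MISS; vc=[2,10]
#6 0x29→b10/s0 VC-HIT; vc=[2,14]
#7 0x8→b2/s0 VC-HIT; vc=[10,14]
#8 0x28→b10/s0 VC-HIT; vc=[2,14]
#9 0xb→b2/s0 VC-HIT; vc=[10,14]
#10 0x2a→b10/s0 VC-HIT; vc=[2,14]
#11 0x9→b2/s0 VC-HIT; vc=[10,14]
#12 0x2b→b10/s0 VC-HIT; vc=[2,14]
#13 0x39→b14/s0 VC-HIT; vc=[2,10]
#14 0x9→b2/s0 VC-HIT; vc=[14,10]
#15 0x9→b2/s0 L1-HIT; vc=[14,10]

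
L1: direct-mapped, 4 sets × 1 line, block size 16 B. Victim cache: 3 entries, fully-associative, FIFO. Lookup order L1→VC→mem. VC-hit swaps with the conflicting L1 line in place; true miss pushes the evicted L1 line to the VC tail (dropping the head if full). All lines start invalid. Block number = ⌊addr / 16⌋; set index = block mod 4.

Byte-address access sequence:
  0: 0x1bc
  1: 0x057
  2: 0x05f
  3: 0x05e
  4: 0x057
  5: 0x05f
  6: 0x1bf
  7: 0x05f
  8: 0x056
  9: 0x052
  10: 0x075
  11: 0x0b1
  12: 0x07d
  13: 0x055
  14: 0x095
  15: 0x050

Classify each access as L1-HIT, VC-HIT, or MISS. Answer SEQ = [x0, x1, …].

  [0] addr=0x1bc blk=27 s=3: MISS | VC []
  [1] addr=0x57 blk=5 s=1: MISS | VC []
  [2] addr=0x5f blk=5 s=1: L1-HIT | VC []
  [3] addr=0x5e blk=5 s=1: L1-HIT | VC []
  [4] addr=0x57 blk=5 s=1: L1-HIT | VC []
  [5] addr=0x5f blk=5 s=1: L1-HIT | VC []
  [6] addr=0x1bf blk=27 s=3: L1-HIT | VC []
  [7] addr=0x5f blk=5 s=1: L1-HIT | VC []
  [8] addr=0x56 blk=5 s=1: L1-HIT | VC []
  [9] addr=0x52 blk=5 s=1: L1-HIT | VC []
  [10] addr=0x75 blk=7 s=3: MISS | VC [27]
  [11] addr=0xb1 blk=11 s=3: MISS | VC [27, 7]
  [12] addr=0x7d blk=7 s=3: VC-HIT | VC [27, 11]
  [13] addr=0x55 blk=5 s=1: L1-HIT | VC [27, 11]
  [14] addr=0x95 blk=9 s=1: MISS | VC [27, 11, 5]
  [15] addr=0x50 blk=5 s=1: VC-HIT | VC [27, 11, 9]

SEQ = [MISS, MISS, L1-HIT, L1-HIT, L1-HIT, L1-HIT, L1-HIT, L1-HIT, L1-HIT, L1-HIT, MISS, MISS, VC-HIT, L1-HIT, MISS, VC-HIT]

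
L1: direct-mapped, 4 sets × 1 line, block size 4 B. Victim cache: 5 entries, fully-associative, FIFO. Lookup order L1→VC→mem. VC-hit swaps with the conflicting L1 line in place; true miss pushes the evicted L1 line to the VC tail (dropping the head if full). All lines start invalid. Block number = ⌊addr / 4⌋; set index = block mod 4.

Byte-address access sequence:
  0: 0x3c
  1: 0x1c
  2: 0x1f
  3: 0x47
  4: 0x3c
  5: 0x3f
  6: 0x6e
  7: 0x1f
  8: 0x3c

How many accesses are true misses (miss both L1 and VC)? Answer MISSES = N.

MISSES = 4

  [0] addr=0x3c blk=15 s=3: MISS | VC []
  [1] addr=0x1c blk=7 s=3: MISS | VC [15]
  [2] addr=0x1f blk=7 s=3: L1-HIT | VC [15]
  [3] addr=0x47 blk=17 s=1: MISS | VC [15]
  [4] addr=0x3c blk=15 s=3: VC-HIT | VC [7]
  [5] addr=0x3f blk=15 s=3: L1-HIT | VC [7]
  [6] addr=0x6e blk=27 s=3: MISS | VC [7, 15]
  [7] addr=0x1f blk=7 s=3: VC-HIT | VC [27, 15]
  [8] addr=0x3c blk=15 s=3: VC-HIT | VC [27, 7]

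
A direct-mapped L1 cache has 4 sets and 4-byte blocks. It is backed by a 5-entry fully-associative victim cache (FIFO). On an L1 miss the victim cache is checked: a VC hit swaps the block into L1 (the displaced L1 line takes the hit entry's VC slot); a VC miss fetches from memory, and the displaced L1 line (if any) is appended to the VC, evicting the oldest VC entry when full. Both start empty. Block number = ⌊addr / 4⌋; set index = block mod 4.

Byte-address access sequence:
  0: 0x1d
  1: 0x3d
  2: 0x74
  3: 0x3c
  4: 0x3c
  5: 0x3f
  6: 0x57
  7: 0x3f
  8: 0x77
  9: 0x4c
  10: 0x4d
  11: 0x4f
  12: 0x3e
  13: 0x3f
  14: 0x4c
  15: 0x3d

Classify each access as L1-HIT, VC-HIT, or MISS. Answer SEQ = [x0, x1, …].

SEQ = [MISS, MISS, MISS, L1-HIT, L1-HIT, L1-HIT, MISS, L1-HIT, VC-HIT, MISS, L1-HIT, L1-HIT, VC-HIT, L1-HIT, VC-HIT, VC-HIT]

#0 0x1d→b7/s3 MISS; vc=[]
#1 0x3d→b15/s3 MISS; vc=[7]
#2 0x74→b29/s1 MISS; vc=[7]
#3 0x3c→b15/s3 L1-HIT; vc=[7]
#4 0x3c→b15/s3 L1-HIT; vc=[7]
#5 0x3f→b15/s3 L1-HIT; vc=[7]
#6 0x57→b21/s1 MISS; vc=[7,29]
#7 0x3f→b15/s3 L1-HIT; vc=[7,29]
#8 0x77→b29/s1 VC-HIT; vc=[7,21]
#9 0x4c→b19/s3 MISS; vc=[7,21,15]
#10 0x4d→b19/s3 L1-HIT; vc=[7,21,15]
#11 0x4f→b19/s3 L1-HIT; vc=[7,21,15]
#12 0x3e→b15/s3 VC-HIT; vc=[7,21,19]
#13 0x3f→b15/s3 L1-HIT; vc=[7,21,19]
#14 0x4c→b19/s3 VC-HIT; vc=[7,21,15]
#15 0x3d→b15/s3 VC-HIT; vc=[7,21,19]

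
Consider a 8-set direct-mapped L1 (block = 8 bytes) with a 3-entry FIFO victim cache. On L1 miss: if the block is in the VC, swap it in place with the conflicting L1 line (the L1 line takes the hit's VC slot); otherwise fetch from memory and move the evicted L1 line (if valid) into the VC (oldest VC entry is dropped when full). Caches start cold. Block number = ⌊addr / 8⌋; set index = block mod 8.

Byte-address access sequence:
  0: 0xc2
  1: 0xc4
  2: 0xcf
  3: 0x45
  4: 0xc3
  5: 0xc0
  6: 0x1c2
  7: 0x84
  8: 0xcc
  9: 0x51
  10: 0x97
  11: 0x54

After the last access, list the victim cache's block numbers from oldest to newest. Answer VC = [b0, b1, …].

#0 0xc2→b24/s0 MISS; vc=[]
#1 0xc4→b24/s0 L1-HIT; vc=[]
#2 0xcf→b25/s1 MISS; vc=[]
#3 0x45→b8/s0 MISS; vc=[24]
#4 0xc3→b24/s0 VC-HIT; vc=[8]
#5 0xc0→b24/s0 L1-HIT; vc=[8]
#6 0x1c2→b56/s0 MISS; vc=[8,24]
#7 0x84→b16/s0 MISS; vc=[8,24,56]
#8 0xcc→b25/s1 L1-HIT; vc=[8,24,56]
#9 0x51→b10/s2 MISS; vc=[8,24,56]
#10 0x97→b18/s2 MISS; vc=[24,56,10]
#11 0x54→b10/s2 VC-HIT; vc=[24,56,18]

VC = [24, 56, 18]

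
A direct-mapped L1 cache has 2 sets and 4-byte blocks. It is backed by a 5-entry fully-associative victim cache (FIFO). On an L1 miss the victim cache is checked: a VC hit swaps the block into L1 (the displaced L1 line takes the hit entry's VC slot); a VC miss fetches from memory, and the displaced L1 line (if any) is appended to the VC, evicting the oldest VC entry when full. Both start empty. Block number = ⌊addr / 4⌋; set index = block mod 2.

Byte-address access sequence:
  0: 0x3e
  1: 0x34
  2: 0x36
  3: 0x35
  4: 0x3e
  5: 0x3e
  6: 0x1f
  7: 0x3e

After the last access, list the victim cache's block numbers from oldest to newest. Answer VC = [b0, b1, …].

0: 0x3e (blk 15, set 1) → MISS  vc=[]
1: 0x34 (blk 13, set 1) → MISS  vc=[15]
2: 0x36 (blk 13, set 1) → L1-HIT  vc=[15]
3: 0x35 (blk 13, set 1) → L1-HIT  vc=[15]
4: 0x3e (blk 15, set 1) → VC-HIT  vc=[13]
5: 0x3e (blk 15, set 1) → L1-HIT  vc=[13]
6: 0x1f (blk 7, set 1) → MISS  vc=[13, 15]
7: 0x3e (blk 15, set 1) → VC-HIT  vc=[13, 7]

VC = [13, 7]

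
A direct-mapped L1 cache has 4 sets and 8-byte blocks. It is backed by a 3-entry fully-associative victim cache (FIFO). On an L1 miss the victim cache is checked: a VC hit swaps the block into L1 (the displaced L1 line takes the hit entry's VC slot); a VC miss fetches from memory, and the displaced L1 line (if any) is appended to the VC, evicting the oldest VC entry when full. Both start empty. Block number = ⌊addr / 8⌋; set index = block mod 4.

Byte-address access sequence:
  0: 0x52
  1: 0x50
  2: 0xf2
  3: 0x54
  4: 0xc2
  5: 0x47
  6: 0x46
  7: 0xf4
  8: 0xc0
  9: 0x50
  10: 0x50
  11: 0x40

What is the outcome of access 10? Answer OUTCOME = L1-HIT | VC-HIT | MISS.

#0 0x52→b10/s2 MISS; vc=[]
#1 0x50→b10/s2 L1-HIT; vc=[]
#2 0xf2→b30/s2 MISS; vc=[10]
#3 0x54→b10/s2 VC-HIT; vc=[30]
#4 0xc2→b24/s0 MISS; vc=[30]
#5 0x47→b8/s0 MISS; vc=[30,24]
#6 0x46→b8/s0 L1-HIT; vc=[30,24]
#7 0xf4→b30/s2 VC-HIT; vc=[10,24]
#8 0xc0→b24/s0 VC-HIT; vc=[10,8]
#9 0x50→b10/s2 VC-HIT; vc=[30,8]
#10 0x50→b10/s2 L1-HIT; vc=[30,8]
#11 0x40→b8/s0 VC-HIT; vc=[30,24]

OUTCOME = L1-HIT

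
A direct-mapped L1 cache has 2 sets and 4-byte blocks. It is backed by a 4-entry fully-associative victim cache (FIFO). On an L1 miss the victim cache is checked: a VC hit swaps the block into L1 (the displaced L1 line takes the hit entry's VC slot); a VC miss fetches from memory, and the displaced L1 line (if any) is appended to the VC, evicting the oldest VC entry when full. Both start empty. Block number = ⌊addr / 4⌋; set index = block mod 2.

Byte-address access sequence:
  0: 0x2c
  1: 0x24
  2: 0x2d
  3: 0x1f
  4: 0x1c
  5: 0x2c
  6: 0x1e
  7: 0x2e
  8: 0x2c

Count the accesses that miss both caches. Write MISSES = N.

#0 0x2c→b11/s1 MISS; vc=[]
#1 0x24→b9/s1 MISS; vc=[11]
#2 0x2d→b11/s1 VC-HIT; vc=[9]
#3 0x1f→b7/s1 MISS; vc=[9,11]
#4 0x1c→b7/s1 L1-HIT; vc=[9,11]
#5 0x2c→b11/s1 VC-HIT; vc=[9,7]
#6 0x1e→b7/s1 VC-HIT; vc=[9,11]
#7 0x2e→b11/s1 VC-HIT; vc=[9,7]
#8 0x2c→b11/s1 L1-HIT; vc=[9,7]

MISSES = 3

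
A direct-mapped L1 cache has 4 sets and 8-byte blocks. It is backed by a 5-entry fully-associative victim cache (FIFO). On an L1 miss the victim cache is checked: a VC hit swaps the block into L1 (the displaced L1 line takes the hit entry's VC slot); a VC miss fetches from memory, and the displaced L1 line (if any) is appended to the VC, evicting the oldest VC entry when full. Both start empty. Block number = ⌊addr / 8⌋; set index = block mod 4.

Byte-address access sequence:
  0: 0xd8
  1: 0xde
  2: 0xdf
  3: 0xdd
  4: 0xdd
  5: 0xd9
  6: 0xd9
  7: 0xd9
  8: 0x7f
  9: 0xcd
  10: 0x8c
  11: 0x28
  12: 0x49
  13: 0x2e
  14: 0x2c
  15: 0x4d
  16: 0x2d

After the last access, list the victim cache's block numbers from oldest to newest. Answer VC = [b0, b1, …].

VC = [27, 25, 17, 9]

0: 0xd8 (blk 27, set 3) → MISS  vc=[]
1: 0xde (blk 27, set 3) → L1-HIT  vc=[]
2: 0xdf (blk 27, set 3) → L1-HIT  vc=[]
3: 0xdd (blk 27, set 3) → L1-HIT  vc=[]
4: 0xdd (blk 27, set 3) → L1-HIT  vc=[]
5: 0xd9 (blk 27, set 3) → L1-HIT  vc=[]
6: 0xd9 (blk 27, set 3) → L1-HIT  vc=[]
7: 0xd9 (blk 27, set 3) → L1-HIT  vc=[]
8: 0x7f (blk 15, set 3) → MISS  vc=[27]
9: 0xcd (blk 25, set 1) → MISS  vc=[27]
10: 0x8c (blk 17, set 1) → MISS  vc=[27, 25]
11: 0x28 (blk 5, set 1) → MISS  vc=[27, 25, 17]
12: 0x49 (blk 9, set 1) → MISS  vc=[27, 25, 17, 5]
13: 0x2e (blk 5, set 1) → VC-HIT  vc=[27, 25, 17, 9]
14: 0x2c (blk 5, set 1) → L1-HIT  vc=[27, 25, 17, 9]
15: 0x4d (blk 9, set 1) → VC-HIT  vc=[27, 25, 17, 5]
16: 0x2d (blk 5, set 1) → VC-HIT  vc=[27, 25, 17, 9]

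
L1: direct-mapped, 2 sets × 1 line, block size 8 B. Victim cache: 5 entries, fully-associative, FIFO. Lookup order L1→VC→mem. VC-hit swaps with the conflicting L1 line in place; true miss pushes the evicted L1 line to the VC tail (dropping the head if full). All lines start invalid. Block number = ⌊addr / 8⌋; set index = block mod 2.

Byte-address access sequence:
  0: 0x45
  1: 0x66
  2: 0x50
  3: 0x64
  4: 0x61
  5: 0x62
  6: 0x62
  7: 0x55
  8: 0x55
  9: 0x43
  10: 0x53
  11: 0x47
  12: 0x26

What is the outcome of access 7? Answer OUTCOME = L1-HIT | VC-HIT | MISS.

OUTCOME = VC-HIT

0: 0x45 (blk 8, set 0) → MISS  vc=[]
1: 0x66 (blk 12, set 0) → MISS  vc=[8]
2: 0x50 (blk 10, set 0) → MISS  vc=[8, 12]
3: 0x64 (blk 12, set 0) → VC-HIT  vc=[8, 10]
4: 0x61 (blk 12, set 0) → L1-HIT  vc=[8, 10]
5: 0x62 (blk 12, set 0) → L1-HIT  vc=[8, 10]
6: 0x62 (blk 12, set 0) → L1-HIT  vc=[8, 10]
7: 0x55 (blk 10, set 0) → VC-HIT  vc=[8, 12]
8: 0x55 (blk 10, set 0) → L1-HIT  vc=[8, 12]
9: 0x43 (blk 8, set 0) → VC-HIT  vc=[10, 12]
10: 0x53 (blk 10, set 0) → VC-HIT  vc=[8, 12]
11: 0x47 (blk 8, set 0) → VC-HIT  vc=[10, 12]
12: 0x26 (blk 4, set 0) → MISS  vc=[10, 12, 8]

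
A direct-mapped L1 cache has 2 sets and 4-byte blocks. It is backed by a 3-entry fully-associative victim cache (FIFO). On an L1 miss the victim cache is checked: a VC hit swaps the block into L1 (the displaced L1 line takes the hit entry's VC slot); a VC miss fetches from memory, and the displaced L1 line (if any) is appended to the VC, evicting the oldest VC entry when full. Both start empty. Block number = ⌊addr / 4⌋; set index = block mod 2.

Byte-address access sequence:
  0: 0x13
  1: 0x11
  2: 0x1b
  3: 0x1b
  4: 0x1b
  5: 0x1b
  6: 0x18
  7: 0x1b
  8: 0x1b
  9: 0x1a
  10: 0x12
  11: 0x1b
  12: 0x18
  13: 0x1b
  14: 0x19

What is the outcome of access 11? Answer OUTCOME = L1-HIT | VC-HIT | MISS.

OUTCOME = VC-HIT

0: 0x13 (blk 4, set 0) → MISS  vc=[]
1: 0x11 (blk 4, set 0) → L1-HIT  vc=[]
2: 0x1b (blk 6, set 0) → MISS  vc=[4]
3: 0x1b (blk 6, set 0) → L1-HIT  vc=[4]
4: 0x1b (blk 6, set 0) → L1-HIT  vc=[4]
5: 0x1b (blk 6, set 0) → L1-HIT  vc=[4]
6: 0x18 (blk 6, set 0) → L1-HIT  vc=[4]
7: 0x1b (blk 6, set 0) → L1-HIT  vc=[4]
8: 0x1b (blk 6, set 0) → L1-HIT  vc=[4]
9: 0x1a (blk 6, set 0) → L1-HIT  vc=[4]
10: 0x12 (blk 4, set 0) → VC-HIT  vc=[6]
11: 0x1b (blk 6, set 0) → VC-HIT  vc=[4]
12: 0x18 (blk 6, set 0) → L1-HIT  vc=[4]
13: 0x1b (blk 6, set 0) → L1-HIT  vc=[4]
14: 0x19 (blk 6, set 0) → L1-HIT  vc=[4]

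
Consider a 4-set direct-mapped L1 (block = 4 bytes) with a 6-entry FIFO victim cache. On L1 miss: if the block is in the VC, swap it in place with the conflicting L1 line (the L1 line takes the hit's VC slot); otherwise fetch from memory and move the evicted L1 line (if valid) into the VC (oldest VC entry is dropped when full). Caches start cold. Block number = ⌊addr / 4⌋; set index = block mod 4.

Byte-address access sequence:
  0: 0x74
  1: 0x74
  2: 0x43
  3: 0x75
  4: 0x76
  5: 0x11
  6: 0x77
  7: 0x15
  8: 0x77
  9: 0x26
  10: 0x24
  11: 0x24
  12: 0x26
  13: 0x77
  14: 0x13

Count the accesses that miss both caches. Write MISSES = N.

MISSES = 5

#0 0x74→b29/s1 MISS; vc=[]
#1 0x74→b29/s1 L1-HIT; vc=[]
#2 0x43→b16/s0 MISS; vc=[]
#3 0x75→b29/s1 L1-HIT; vc=[]
#4 0x76→b29/s1 L1-HIT; vc=[]
#5 0x11→b4/s0 MISS; vc=[16]
#6 0x77→b29/s1 L1-HIT; vc=[16]
#7 0x15→b5/s1 MISS; vc=[16,29]
#8 0x77→b29/s1 VC-HIT; vc=[16,5]
#9 0x26→b9/s1 MISS; vc=[16,5,29]
#10 0x24→b9/s1 L1-HIT; vc=[16,5,29]
#11 0x24→b9/s1 L1-HIT; vc=[16,5,29]
#12 0x26→b9/s1 L1-HIT; vc=[16,5,29]
#13 0x77→b29/s1 VC-HIT; vc=[16,5,9]
#14 0x13→b4/s0 L1-HIT; vc=[16,5,9]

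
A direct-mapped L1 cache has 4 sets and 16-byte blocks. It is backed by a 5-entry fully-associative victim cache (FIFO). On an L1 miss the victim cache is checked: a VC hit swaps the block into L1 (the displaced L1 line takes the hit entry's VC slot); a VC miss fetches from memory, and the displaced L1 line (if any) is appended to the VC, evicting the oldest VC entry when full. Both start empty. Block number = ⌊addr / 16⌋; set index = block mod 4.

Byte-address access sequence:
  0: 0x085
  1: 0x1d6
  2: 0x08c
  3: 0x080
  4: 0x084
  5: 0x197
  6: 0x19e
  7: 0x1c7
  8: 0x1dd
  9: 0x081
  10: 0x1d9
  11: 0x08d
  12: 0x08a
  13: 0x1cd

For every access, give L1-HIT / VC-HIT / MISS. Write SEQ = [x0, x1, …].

SEQ = [MISS, MISS, L1-HIT, L1-HIT, L1-HIT, MISS, L1-HIT, MISS, VC-HIT, VC-HIT, L1-HIT, L1-HIT, L1-HIT, VC-HIT]

0: 0x85 (blk 8, set 0) → MISS  vc=[]
1: 0x1d6 (blk 29, set 1) → MISS  vc=[]
2: 0x8c (blk 8, set 0) → L1-HIT  vc=[]
3: 0x80 (blk 8, set 0) → L1-HIT  vc=[]
4: 0x84 (blk 8, set 0) → L1-HIT  vc=[]
5: 0x197 (blk 25, set 1) → MISS  vc=[29]
6: 0x19e (blk 25, set 1) → L1-HIT  vc=[29]
7: 0x1c7 (blk 28, set 0) → MISS  vc=[29, 8]
8: 0x1dd (blk 29, set 1) → VC-HIT  vc=[25, 8]
9: 0x81 (blk 8, set 0) → VC-HIT  vc=[25, 28]
10: 0x1d9 (blk 29, set 1) → L1-HIT  vc=[25, 28]
11: 0x8d (blk 8, set 0) → L1-HIT  vc=[25, 28]
12: 0x8a (blk 8, set 0) → L1-HIT  vc=[25, 28]
13: 0x1cd (blk 28, set 0) → VC-HIT  vc=[25, 8]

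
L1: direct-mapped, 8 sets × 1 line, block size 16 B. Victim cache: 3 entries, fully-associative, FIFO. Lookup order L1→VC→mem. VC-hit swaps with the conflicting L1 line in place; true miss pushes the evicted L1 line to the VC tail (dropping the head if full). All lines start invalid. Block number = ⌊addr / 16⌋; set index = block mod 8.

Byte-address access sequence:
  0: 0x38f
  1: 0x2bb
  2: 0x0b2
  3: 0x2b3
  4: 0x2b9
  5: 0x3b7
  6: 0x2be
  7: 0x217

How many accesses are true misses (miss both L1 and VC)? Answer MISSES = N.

#0 0x38f→b56/s0 MISS; vc=[]
#1 0x2bb→b43/s3 MISS; vc=[]
#2 0xb2→b11/s3 MISS; vc=[43]
#3 0x2b3→b43/s3 VC-HIT; vc=[11]
#4 0x2b9→b43/s3 L1-HIT; vc=[11]
#5 0x3b7→b59/s3 MISS; vc=[11,43]
#6 0x2be→b43/s3 VC-HIT; vc=[11,59]
#7 0x217→b33/s1 MISS; vc=[11,59]

MISSES = 5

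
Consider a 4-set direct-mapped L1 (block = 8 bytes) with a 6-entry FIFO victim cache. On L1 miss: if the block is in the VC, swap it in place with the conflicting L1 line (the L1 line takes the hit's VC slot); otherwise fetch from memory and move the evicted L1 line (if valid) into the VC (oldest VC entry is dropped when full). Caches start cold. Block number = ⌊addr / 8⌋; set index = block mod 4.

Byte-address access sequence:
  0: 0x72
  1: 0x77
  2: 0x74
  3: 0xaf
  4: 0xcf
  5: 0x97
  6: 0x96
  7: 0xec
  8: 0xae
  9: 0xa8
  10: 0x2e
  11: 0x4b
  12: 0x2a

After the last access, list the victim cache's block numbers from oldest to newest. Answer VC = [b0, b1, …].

#0 0x72→b14/s2 MISS; vc=[]
#1 0x77→b14/s2 L1-HIT; vc=[]
#2 0x74→b14/s2 L1-HIT; vc=[]
#3 0xaf→b21/s1 MISS; vc=[]
#4 0xcf→b25/s1 MISS; vc=[21]
#5 0x97→b18/s2 MISS; vc=[21,14]
#6 0x96→b18/s2 L1-HIT; vc=[21,14]
#7 0xec→b29/s1 MISS; vc=[21,14,25]
#8 0xae→b21/s1 VC-HIT; vc=[29,14,25]
#9 0xa8→b21/s1 L1-HIT; vc=[29,14,25]
#10 0x2e→b5/s1 MISS; vc=[29,14,25,21]
#11 0x4b→b9/s1 MISS; vc=[29,14,25,21,5]
#12 0x2a→b5/s1 VC-HIT; vc=[29,14,25,21,9]

VC = [29, 14, 25, 21, 9]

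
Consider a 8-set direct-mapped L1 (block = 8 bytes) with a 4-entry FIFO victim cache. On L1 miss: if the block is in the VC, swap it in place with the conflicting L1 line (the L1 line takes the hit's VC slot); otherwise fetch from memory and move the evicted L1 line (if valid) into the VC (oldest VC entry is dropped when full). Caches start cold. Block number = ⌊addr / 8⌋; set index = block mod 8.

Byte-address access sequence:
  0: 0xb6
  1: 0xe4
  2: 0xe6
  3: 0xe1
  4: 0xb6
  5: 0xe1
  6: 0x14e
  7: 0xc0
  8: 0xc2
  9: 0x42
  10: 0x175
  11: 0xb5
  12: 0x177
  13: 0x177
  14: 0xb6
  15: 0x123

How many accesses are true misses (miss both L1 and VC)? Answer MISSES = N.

#0 0xb6→b22/s6 MISS; vc=[]
#1 0xe4→b28/s4 MISS; vc=[]
#2 0xe6→b28/s4 L1-HIT; vc=[]
#3 0xe1→b28/s4 L1-HIT; vc=[]
#4 0xb6→b22/s6 L1-HIT; vc=[]
#5 0xe1→b28/s4 L1-HIT; vc=[]
#6 0x14e→b41/s1 MISS; vc=[]
#7 0xc0→b24/s0 MISS; vc=[]
#8 0xc2→b24/s0 L1-HIT; vc=[]
#9 0x42→b8/s0 MISS; vc=[24]
#10 0x175→b46/s6 MISS; vc=[24,22]
#11 0xb5→b22/s6 VC-HIT; vc=[24,46]
#12 0x177→b46/s6 VC-HIT; vc=[24,22]
#13 0x177→b46/s6 L1-HIT; vc=[24,22]
#14 0xb6→b22/s6 VC-HIT; vc=[24,46]
#15 0x123→b36/s4 MISS; vc=[24,46,28]

MISSES = 7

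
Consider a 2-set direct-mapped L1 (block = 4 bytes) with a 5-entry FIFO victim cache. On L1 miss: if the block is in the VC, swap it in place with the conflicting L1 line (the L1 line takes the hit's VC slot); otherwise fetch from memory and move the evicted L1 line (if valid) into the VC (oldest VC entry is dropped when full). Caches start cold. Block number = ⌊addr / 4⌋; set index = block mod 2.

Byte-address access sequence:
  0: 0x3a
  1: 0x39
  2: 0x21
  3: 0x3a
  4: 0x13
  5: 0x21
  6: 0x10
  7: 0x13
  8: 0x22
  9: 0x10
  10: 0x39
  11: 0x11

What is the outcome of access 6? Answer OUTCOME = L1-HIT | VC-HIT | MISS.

OUTCOME = VC-HIT

0: 0x3a (blk 14, set 0) → MISS  vc=[]
1: 0x39 (blk 14, set 0) → L1-HIT  vc=[]
2: 0x21 (blk 8, set 0) → MISS  vc=[14]
3: 0x3a (blk 14, set 0) → VC-HIT  vc=[8]
4: 0x13 (blk 4, set 0) → MISS  vc=[8, 14]
5: 0x21 (blk 8, set 0) → VC-HIT  vc=[4, 14]
6: 0x10 (blk 4, set 0) → VC-HIT  vc=[8, 14]
7: 0x13 (blk 4, set 0) → L1-HIT  vc=[8, 14]
8: 0x22 (blk 8, set 0) → VC-HIT  vc=[4, 14]
9: 0x10 (blk 4, set 0) → VC-HIT  vc=[8, 14]
10: 0x39 (blk 14, set 0) → VC-HIT  vc=[8, 4]
11: 0x11 (blk 4, set 0) → VC-HIT  vc=[8, 14]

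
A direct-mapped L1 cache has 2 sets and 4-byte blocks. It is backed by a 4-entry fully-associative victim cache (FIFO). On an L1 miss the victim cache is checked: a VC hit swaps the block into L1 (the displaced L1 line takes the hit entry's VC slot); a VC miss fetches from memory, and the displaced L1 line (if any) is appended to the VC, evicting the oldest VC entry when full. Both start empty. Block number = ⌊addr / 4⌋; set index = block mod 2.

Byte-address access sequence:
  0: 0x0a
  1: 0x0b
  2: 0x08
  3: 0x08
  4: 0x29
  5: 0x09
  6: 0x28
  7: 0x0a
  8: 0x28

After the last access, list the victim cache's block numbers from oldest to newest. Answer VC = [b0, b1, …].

0: 0xa (blk 2, set 0) → MISS  vc=[]
1: 0xb (blk 2, set 0) → L1-HIT  vc=[]
2: 0x8 (blk 2, set 0) → L1-HIT  vc=[]
3: 0x8 (blk 2, set 0) → L1-HIT  vc=[]
4: 0x29 (blk 10, set 0) → MISS  vc=[2]
5: 0x9 (blk 2, set 0) → VC-HIT  vc=[10]
6: 0x28 (blk 10, set 0) → VC-HIT  vc=[2]
7: 0xa (blk 2, set 0) → VC-HIT  vc=[10]
8: 0x28 (blk 10, set 0) → VC-HIT  vc=[2]

VC = [2]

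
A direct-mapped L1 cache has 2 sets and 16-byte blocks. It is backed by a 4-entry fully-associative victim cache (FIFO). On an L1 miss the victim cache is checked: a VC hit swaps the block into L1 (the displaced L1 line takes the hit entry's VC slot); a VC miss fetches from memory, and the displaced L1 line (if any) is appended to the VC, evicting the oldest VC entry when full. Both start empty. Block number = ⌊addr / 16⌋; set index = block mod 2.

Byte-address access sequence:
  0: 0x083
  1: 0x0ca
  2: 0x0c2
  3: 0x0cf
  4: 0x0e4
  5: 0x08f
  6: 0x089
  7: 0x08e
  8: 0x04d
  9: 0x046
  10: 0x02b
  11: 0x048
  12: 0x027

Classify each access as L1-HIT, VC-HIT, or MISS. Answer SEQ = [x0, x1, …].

  [0] addr=0x83 blk=8 s=0: MISS | VC []
  [1] addr=0xca blk=12 s=0: MISS | VC [8]
  [2] addr=0xc2 blk=12 s=0: L1-HIT | VC [8]
  [3] addr=0xcf blk=12 s=0: L1-HIT | VC [8]
  [4] addr=0xe4 blk=14 s=0: MISS | VC [8, 12]
  [5] addr=0x8f blk=8 s=0: VC-HIT | VC [14, 12]
  [6] addr=0x89 blk=8 s=0: L1-HIT | VC [14, 12]
  [7] addr=0x8e blk=8 s=0: L1-HIT | VC [14, 12]
  [8] addr=0x4d blk=4 s=0: MISS | VC [14, 12, 8]
  [9] addr=0x46 blk=4 s=0: L1-HIT | VC [14, 12, 8]
  [10] addr=0x2b blk=2 s=0: MISS | VC [14, 12, 8, 4]
  [11] addr=0x48 blk=4 s=0: VC-HIT | VC [14, 12, 8, 2]
  [12] addr=0x27 blk=2 s=0: VC-HIT | VC [14, 12, 8, 4]

SEQ = [MISS, MISS, L1-HIT, L1-HIT, MISS, VC-HIT, L1-HIT, L1-HIT, MISS, L1-HIT, MISS, VC-HIT, VC-HIT]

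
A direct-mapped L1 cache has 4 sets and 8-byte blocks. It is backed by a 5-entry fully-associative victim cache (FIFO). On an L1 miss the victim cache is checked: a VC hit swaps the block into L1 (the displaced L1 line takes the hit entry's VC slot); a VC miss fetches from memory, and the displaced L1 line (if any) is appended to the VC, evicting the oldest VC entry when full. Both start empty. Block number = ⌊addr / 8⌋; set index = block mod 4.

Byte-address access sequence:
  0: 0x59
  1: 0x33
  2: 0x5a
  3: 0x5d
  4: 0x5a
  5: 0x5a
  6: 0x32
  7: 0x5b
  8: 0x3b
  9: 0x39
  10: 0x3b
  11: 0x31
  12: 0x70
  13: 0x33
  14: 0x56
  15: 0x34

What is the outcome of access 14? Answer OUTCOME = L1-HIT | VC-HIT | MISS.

#0 0x59→b11/s3 MISS; vc=[]
#1 0x33→b6/s2 MISS; vc=[]
#2 0x5a→b11/s3 L1-HIT; vc=[]
#3 0x5d→b11/s3 L1-HIT; vc=[]
#4 0x5a→b11/s3 L1-HIT; vc=[]
#5 0x5a→b11/s3 L1-HIT; vc=[]
#6 0x32→b6/s2 L1-HIT; vc=[]
#7 0x5b→b11/s3 L1-HIT; vc=[]
#8 0x3b→b7/s3 MISS; vc=[11]
#9 0x39→b7/s3 L1-HIT; vc=[11]
#10 0x3b→b7/s3 L1-HIT; vc=[11]
#11 0x31→b6/s2 L1-HIT; vc=[11]
#12 0x70→b14/s2 MISS; vc=[11,6]
#13 0x33→b6/s2 VC-HIT; vc=[11,14]
#14 0x56→b10/s2 MISS; vc=[11,14,6]
#15 0x34→b6/s2 VC-HIT; vc=[11,14,10]

OUTCOME = MISS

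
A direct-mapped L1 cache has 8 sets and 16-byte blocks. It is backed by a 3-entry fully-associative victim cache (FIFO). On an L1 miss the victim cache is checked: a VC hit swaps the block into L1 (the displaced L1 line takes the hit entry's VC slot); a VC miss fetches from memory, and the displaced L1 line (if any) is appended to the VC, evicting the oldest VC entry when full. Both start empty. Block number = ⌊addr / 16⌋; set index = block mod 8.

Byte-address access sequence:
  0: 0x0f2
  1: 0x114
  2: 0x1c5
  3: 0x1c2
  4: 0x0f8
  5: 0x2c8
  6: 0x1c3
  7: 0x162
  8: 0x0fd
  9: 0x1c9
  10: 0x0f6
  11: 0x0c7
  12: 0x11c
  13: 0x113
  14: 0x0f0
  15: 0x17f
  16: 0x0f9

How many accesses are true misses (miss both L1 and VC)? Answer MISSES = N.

  [0] addr=0xf2 blk=15 s=7: MISS | VC []
  [1] addr=0x114 blk=17 s=1: MISS | VC []
  [2] addr=0x1c5 blk=28 s=4: MISS | VC []
  [3] addr=0x1c2 blk=28 s=4: L1-HIT | VC []
  [4] addr=0xf8 blk=15 s=7: L1-HIT | VC []
  [5] addr=0x2c8 blk=44 s=4: MISS | VC [28]
  [6] addr=0x1c3 blk=28 s=4: VC-HIT | VC [44]
  [7] addr=0x162 blk=22 s=6: MISS | VC [44]
  [8] addr=0xfd blk=15 s=7: L1-HIT | VC [44]
  [9] addr=0x1c9 blk=28 s=4: L1-HIT | VC [44]
  [10] addr=0xf6 blk=15 s=7: L1-HIT | VC [44]
  [11] addr=0xc7 blk=12 s=4: MISS | VC [44, 28]
  [12] addr=0x11c blk=17 s=1: L1-HIT | VC [44, 28]
  [13] addr=0x113 blk=17 s=1: L1-HIT | VC [44, 28]
  [14] addr=0xf0 blk=15 s=7: L1-HIT | VC [44, 28]
  [15] addr=0x17f blk=23 s=7: MISS | VC [44, 28, 15]
  [16] addr=0xf9 blk=15 s=7: VC-HIT | VC [44, 28, 23]

MISSES = 7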